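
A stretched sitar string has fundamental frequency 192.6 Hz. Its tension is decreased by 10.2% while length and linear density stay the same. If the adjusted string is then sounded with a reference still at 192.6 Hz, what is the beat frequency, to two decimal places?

10.09 Hz

For a string, f ∝ √T, so the new frequency is 192.6·√0.898 = 182.5133 Hz.
f_beat = |182.5133 − 192.6| = 10.09 Hz.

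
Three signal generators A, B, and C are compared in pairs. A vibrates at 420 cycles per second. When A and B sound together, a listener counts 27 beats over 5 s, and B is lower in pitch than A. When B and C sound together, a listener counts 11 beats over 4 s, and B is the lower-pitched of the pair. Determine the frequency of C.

A–B: Beat frequency = 27/5 = 5.4 Hz.
B is below A, so f_B = 420 − 5.4 = 414.6 Hz.
B–C: Beat frequency = 11/4 = 2.75 Hz.
C is above B, so f_C = 414.6 + 2.75 = 417.35 Hz.

417.35 Hz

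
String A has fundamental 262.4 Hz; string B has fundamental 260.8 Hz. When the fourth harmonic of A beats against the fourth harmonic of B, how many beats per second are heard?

Fourth harmonic of the first: 4·262.4 = 1049.6 Hz.
Fourth harmonic of the second: 4·260.8 = 1043.2 Hz.
f_beat = |1049.6 − 1043.2| = 6.4 Hz.

6.4 Hz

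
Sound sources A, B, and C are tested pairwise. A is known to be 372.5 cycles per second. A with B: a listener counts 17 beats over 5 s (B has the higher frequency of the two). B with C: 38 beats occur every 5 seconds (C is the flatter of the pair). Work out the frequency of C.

A–B: Beat frequency = 17/5 = 3.4 Hz.
B is above A, so f_B = 372.5 + 3.4 = 375.9 Hz.
B–C: Beat frequency = 38/5 = 7.6 Hz.
C is below B, so f_C = 375.9 − 7.6 = 368.3 Hz.

368.3 Hz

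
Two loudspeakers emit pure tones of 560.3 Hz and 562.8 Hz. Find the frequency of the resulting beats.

f_beat = |f₁ − f₂|.
|560.3 − 562.8| = 2.5 Hz.

2.5 Hz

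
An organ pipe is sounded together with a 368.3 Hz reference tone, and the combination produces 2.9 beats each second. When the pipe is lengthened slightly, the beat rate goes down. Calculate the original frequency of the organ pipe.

|f − 368.3| = 2.9, so the organ pipe was at either 365.4 Hz or 371.2 Hz.
A longer pipe has a lower fundamental; the adjustment lowers the organ pipe's frequency.
The beat rate fell, so the adjustment moved the organ pipe toward 368.3 Hz — it must have started above the reference.

371.2 Hz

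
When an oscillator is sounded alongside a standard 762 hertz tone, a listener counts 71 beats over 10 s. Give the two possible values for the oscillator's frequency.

754.9 Hz or 769.1 Hz

Beat frequency = 71/10 = 7.1 Hz.
|f − 762| = 7.1, so f = 762 ± 7.1.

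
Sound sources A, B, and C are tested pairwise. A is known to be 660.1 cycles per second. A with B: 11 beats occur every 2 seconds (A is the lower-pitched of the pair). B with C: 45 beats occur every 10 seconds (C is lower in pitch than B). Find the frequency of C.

A–B: Beat frequency = 11/2 = 5.5 Hz.
B is above A, so f_B = 660.1 + 5.5 = 665.6 Hz.
B–C: Beat frequency = 45/10 = 4.5 Hz.
C is below B, so f_C = 665.6 − 4.5 = 661.1 Hz.

661.1 Hz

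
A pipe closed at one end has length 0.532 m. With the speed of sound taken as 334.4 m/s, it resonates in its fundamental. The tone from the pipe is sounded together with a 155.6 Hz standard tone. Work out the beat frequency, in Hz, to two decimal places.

1.54 Hz

Closed pipe (odd harmonics): f_n = n·v/(4L) = 1·334.4/(4·0.532) = 157.1429 Hz.
f_beat = |157.1429 − 155.6| = 1.54 Hz.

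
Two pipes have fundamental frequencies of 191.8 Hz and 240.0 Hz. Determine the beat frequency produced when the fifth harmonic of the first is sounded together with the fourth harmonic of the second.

Fifth harmonic of the first: 5·191.8 = 959.0 Hz.
Fourth harmonic of the second: 4·240.0 = 960.0 Hz.
f_beat = |959.0 − 960.0| = 1.0 Hz.

1.0 Hz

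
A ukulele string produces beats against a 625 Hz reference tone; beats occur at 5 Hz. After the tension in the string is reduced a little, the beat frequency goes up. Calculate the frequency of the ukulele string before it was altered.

|f − 625| = 5, so the ukulele string was at either 620 Hz or 630 Hz.
Lower tension means lower frequency; the adjustment lowers the ukulele string's frequency.
The beat rate rose, so the adjustment moved the ukulele string further from 625 Hz — it was already below the reference.

620 Hz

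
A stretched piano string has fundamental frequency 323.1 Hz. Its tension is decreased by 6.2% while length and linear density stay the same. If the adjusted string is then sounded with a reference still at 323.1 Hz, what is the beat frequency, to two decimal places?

10.18 Hz

For a string, f ∝ √T, so the new frequency is 323.1·√0.938 = 312.9236 Hz.
f_beat = |312.9236 − 323.1| = 10.18 Hz.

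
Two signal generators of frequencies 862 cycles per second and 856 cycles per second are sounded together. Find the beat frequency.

6 Hz

f_beat = |f₁ − f₂|.
|862 − 856| = 6 Hz.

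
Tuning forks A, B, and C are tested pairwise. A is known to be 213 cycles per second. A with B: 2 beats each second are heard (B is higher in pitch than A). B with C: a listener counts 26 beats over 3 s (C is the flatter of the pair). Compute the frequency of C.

206.3333 Hz

B is above A, so f_B = 213 + 2 = 215 Hz.
B–C: Beat frequency = 26/3 = 8.6667 Hz.
C is below B, so f_C = 215 − 8.6667 = 206.3333 Hz.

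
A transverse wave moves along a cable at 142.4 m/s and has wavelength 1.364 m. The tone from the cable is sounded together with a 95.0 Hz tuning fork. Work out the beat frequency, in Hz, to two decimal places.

Source frequency f = v/λ = 142.4/1.364 = 104.3988 Hz.
f_beat = |104.3988 − 95.0| = 9.40 Hz.

9.40 Hz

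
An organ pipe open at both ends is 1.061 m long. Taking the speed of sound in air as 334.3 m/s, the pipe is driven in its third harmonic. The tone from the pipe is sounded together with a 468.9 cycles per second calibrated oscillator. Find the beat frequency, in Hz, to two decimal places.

3.72 Hz

Open pipe: f_n = n·v/(2L) = 3·334.3/(2·1.061) = 472.6202 Hz.
f_beat = |472.6202 − 468.9| = 3.72 Hz.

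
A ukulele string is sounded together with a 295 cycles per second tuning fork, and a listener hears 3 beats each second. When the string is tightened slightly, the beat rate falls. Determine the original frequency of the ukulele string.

|f − 295| = 3, so the ukulele string was at either 292 Hz or 298 Hz.
Increasing tension raises a string's frequency; the adjustment raises the ukulele string's frequency.
The beat rate fell, so the adjustment moved the ukulele string toward 295 Hz — it must have started below the reference.

292 Hz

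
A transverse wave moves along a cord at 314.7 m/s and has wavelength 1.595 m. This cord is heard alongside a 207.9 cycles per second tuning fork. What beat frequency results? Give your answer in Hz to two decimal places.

Source frequency f = v/λ = 314.7/1.595 = 197.3041 Hz.
f_beat = |197.3041 − 207.9| = 10.60 Hz.

10.60 Hz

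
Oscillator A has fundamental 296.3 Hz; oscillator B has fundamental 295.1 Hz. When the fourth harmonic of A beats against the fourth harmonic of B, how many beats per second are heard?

4.8 Hz

Fourth harmonic of the first: 4·296.3 = 1185.2 Hz.
Fourth harmonic of the second: 4·295.1 = 1180.4 Hz.
f_beat = |1185.2 − 1180.4| = 4.8 Hz.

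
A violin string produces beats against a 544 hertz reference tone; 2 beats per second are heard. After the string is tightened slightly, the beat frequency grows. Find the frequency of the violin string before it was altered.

|f − 544| = 2, so the violin string was at either 542 Hz or 546 Hz.
Increasing tension raises a string's frequency; the adjustment raises the violin string's frequency.
The beat rate rose, so the adjustment moved the violin string further from 544 Hz — it was already above the reference.

546 Hz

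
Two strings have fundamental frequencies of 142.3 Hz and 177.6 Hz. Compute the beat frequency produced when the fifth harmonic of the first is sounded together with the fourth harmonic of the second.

Fifth harmonic of the first: 5·142.3 = 711.5 Hz.
Fourth harmonic of the second: 4·177.6 = 710.4 Hz.
f_beat = |711.5 − 710.4| = 1.1 Hz.

1.1 Hz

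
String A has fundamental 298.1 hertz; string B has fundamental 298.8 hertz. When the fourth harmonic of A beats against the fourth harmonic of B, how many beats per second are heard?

Fourth harmonic of the first: 4·298.1 = 1192.4 Hz.
Fourth harmonic of the second: 4·298.8 = 1195.2 Hz.
f_beat = |1192.4 − 1195.2| = 2.8 Hz.

2.8 Hz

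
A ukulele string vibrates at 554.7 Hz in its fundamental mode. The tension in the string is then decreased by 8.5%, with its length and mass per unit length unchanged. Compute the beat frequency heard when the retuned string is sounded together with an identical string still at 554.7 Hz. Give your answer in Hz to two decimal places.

For a string, f ∝ √T, so the new frequency is 554.7·√0.915 = 530.6018 Hz.
f_beat = |530.6018 − 554.7| = 24.10 Hz.

24.10 Hz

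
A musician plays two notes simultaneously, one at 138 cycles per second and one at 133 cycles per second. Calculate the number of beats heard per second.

Beats arise from superposition of two nearby frequencies; the beat rate is |f₁ − f₂|.
|138 − 133| = 5 Hz.

5 Hz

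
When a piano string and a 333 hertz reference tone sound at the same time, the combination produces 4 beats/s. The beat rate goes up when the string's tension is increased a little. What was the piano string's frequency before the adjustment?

|f − 333| = 4, so the piano string was at either 329 Hz or 337 Hz.
Higher tension means higher frequency; the adjustment raises the piano string's frequency.
The beat rate rose, so the adjustment moved the piano string further from 333 Hz — it was already above the reference.

337 Hz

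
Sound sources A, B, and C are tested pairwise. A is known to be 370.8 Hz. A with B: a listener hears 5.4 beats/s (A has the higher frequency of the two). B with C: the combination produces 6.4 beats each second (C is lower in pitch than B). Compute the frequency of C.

B is below A, so f_B = 370.8 − 5.4 = 365.4 Hz.
C is below B, so f_C = 365.4 − 6.4 = 359 Hz.

359 Hz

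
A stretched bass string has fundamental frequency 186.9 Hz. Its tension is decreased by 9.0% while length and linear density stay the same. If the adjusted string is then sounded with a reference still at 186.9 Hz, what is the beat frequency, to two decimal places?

8.61 Hz

For a string, f ∝ √T, so the new frequency is 186.9·√0.910 = 178.2912 Hz.
f_beat = |178.2912 − 186.9| = 8.61 Hz.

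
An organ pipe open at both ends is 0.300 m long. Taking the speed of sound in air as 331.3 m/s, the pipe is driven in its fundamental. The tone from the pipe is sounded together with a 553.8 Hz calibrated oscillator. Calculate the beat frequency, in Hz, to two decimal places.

1.63 Hz

Open pipe: f_n = n·v/(2L) = 1·331.3/(2·0.300) = 552.1667 Hz.
f_beat = |552.1667 − 553.8| = 1.63 Hz.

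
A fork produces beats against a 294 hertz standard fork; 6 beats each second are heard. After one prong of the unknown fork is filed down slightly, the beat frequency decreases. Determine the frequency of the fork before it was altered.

288 Hz

|f − 294| = 6, so the fork was at either 288 Hz or 300 Hz.
Filing a prong removes mass and raises the fork's frequency; the adjustment raises the fork's frequency.
The beat rate fell, so the adjustment moved the fork toward 294 Hz — it must have started below the reference.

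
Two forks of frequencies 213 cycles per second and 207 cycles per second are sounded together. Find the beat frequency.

f_beat = |f₁ − f₂|.
|213 − 207| = 6 Hz.

6 Hz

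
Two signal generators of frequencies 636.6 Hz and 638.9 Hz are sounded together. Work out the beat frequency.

f_beat = |f₁ − f₂|.
|636.6 − 638.9| = 2.3 Hz.

2.3 Hz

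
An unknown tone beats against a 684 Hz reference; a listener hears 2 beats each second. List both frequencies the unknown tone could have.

|f − 684| = 2, so f = 684 ± 2.

682 Hz or 686 Hz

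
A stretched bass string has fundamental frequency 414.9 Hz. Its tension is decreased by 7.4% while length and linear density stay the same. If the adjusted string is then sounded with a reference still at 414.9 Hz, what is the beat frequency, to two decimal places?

15.65 Hz

For a string, f ∝ √T, so the new frequency is 414.9·√0.926 = 399.2537 Hz.
f_beat = |399.2537 − 414.9| = 15.65 Hz.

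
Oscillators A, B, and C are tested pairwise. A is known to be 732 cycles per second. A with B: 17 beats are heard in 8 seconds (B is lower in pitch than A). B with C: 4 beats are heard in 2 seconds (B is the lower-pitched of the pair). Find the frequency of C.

A–B: Beat frequency = 17/8 = 2.125 Hz.
B is below A, so f_B = 732 − 2.125 = 729.875 Hz.
B–C: Beat frequency = 4/2 = 2 Hz.
C is above B, so f_C = 729.875 + 2 = 731.875 Hz.

731.875 Hz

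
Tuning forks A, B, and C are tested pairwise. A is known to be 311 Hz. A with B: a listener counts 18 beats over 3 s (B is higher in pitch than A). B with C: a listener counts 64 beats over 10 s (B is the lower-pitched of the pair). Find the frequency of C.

A–B: Beat frequency = 18/3 = 6 Hz.
B is above A, so f_B = 311 + 6 = 317 Hz.
B–C: Beat frequency = 64/10 = 6.4 Hz.
C is above B, so f_C = 317 + 6.4 = 323.4 Hz.

323.4 Hz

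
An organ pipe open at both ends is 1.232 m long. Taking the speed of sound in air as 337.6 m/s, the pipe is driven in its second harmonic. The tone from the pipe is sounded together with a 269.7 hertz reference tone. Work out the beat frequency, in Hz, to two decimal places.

Open pipe: f_n = n·v/(2L) = 2·337.6/(2·1.232) = 274.0260 Hz.
f_beat = |274.0260 − 269.7| = 4.33 Hz.

4.33 Hz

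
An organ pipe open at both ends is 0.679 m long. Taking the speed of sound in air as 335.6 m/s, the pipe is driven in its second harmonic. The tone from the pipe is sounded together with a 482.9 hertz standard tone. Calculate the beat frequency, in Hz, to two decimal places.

11.36 Hz

Open pipe: f_n = n·v/(2L) = 2·335.6/(2·0.679) = 494.2563 Hz.
f_beat = |494.2563 − 482.9| = 11.36 Hz.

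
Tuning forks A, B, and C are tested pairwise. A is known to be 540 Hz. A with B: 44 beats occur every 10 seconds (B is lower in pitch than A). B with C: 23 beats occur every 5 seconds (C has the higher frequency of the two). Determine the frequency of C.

540.2 Hz

A–B: Beat frequency = 44/10 = 4.4 Hz.
B is below A, so f_B = 540 − 4.4 = 535.6 Hz.
B–C: Beat frequency = 23/5 = 4.6 Hz.
C is above B, so f_C = 535.6 + 4.6 = 540.2 Hz.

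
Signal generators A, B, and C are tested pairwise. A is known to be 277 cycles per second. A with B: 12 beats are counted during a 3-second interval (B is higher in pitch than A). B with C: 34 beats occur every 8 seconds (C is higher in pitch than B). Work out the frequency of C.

A–B: Beat frequency = 12/3 = 4 Hz.
B is above A, so f_B = 277 + 4 = 281 Hz.
B–C: Beat frequency = 34/8 = 4.25 Hz.
C is above B, so f_C = 281 + 4.25 = 285.25 Hz.

285.25 Hz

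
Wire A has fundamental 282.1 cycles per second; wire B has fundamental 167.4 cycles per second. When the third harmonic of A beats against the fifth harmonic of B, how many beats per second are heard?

9.3 Hz

Third harmonic of the first: 3·282.1 = 846.3 Hz.
Fifth harmonic of the second: 5·167.4 = 837.0 Hz.
f_beat = |846.3 − 837.0| = 9.3 Hz.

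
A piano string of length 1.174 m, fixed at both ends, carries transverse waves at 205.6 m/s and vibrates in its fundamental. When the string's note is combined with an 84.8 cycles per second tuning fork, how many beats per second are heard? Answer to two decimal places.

For a string fixed at both ends, f_n = n·v/(2L) = 1·205.6/(2·1.174) = 87.5639 Hz.
f_beat = |87.5639 − 84.8| = 2.76 Hz.

2.76 Hz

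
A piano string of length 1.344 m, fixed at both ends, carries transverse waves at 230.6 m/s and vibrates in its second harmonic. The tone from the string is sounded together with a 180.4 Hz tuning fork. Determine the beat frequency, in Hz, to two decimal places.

For a string fixed at both ends, f_n = n·v/(2L) = 2·230.6/(2·1.344) = 171.5774 Hz.
f_beat = |171.5774 − 180.4| = 8.82 Hz.

8.82 Hz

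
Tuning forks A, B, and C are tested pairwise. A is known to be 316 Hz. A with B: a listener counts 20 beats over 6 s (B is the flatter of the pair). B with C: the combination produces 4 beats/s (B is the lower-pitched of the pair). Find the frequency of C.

A–B: Beat frequency = 20/6 = 3.3333 Hz.
B is below A, so f_B = 316 − 3.3333 = 312.6667 Hz.
C is above B, so f_C = 312.6667 + 4 = 316.6667 Hz.

316.6667 Hz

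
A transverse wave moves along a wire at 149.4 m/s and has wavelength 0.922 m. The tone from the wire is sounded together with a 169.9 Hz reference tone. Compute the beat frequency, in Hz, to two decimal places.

7.86 Hz

Source frequency f = v/λ = 149.4/0.922 = 162.0390 Hz.
f_beat = |162.0390 − 169.9| = 7.86 Hz.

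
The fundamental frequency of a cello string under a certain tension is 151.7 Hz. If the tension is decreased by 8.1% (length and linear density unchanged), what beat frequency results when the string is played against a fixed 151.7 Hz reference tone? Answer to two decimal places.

6.27 Hz

For a string, f ∝ √T, so the new frequency is 151.7·√0.919 = 145.4264 Hz.
f_beat = |145.4264 − 151.7| = 6.27 Hz.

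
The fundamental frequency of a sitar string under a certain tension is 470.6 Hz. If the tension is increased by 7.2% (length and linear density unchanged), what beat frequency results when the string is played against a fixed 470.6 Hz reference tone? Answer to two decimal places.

16.65 Hz

For a string, f ∝ √T, so the new frequency is 470.6·√1.072 = 487.2472 Hz.
f_beat = |487.2472 − 470.6| = 16.65 Hz.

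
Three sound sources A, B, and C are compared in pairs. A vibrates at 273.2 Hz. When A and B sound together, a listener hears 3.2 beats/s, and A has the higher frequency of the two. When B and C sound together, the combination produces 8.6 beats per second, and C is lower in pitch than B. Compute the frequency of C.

B is below A, so f_B = 273.2 − 3.2 = 270 Hz.
C is below B, so f_C = 270 − 8.6 = 261.4 Hz.

261.4 Hz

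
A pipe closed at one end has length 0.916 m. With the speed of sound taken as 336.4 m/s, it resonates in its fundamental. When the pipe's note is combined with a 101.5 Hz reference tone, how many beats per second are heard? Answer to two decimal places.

9.69 Hz

Closed pipe (odd harmonics): f_n = n·v/(4L) = 1·336.4/(4·0.916) = 91.8122 Hz.
f_beat = |91.8122 − 101.5| = 9.69 Hz.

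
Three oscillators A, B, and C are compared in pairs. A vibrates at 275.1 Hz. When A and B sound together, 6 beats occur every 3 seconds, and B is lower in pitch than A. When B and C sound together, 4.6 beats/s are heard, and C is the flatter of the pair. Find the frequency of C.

268.5 Hz

A–B: Beat frequency = 6/3 = 2 Hz.
B is below A, so f_B = 275.1 − 2 = 273.1 Hz.
C is below B, so f_C = 273.1 − 4.6 = 268.5 Hz.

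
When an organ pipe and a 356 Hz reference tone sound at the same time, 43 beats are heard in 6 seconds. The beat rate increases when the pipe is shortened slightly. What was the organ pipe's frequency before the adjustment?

363.1667 Hz

Beat frequency = 43/6 = 7.1667 Hz.
|f − 356| = 7.1667, so the organ pipe was at either 348.8333 Hz or 363.1667 Hz.
A shorter pipe has a higher fundamental; the adjustment raises the organ pipe's frequency.
The beat rate rose, so the adjustment moved the organ pipe further from 356 Hz — it was already above the reference.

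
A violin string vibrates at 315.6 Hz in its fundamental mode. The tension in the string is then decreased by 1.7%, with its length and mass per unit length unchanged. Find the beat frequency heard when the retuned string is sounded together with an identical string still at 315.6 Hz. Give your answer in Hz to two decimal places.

For a string, f ∝ √T, so the new frequency is 315.6·√0.983 = 312.9059 Hz.
f_beat = |312.9059 − 315.6| = 2.69 Hz.

2.69 Hz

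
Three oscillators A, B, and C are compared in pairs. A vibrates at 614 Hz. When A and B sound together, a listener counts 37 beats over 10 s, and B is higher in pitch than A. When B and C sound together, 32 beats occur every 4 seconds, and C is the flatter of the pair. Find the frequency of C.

A–B: Beat frequency = 37/10 = 3.7 Hz.
B is above A, so f_B = 614 + 3.7 = 617.7 Hz.
B–C: Beat frequency = 32/4 = 8 Hz.
C is below B, so f_C = 617.7 − 8 = 609.7 Hz.

609.7 Hz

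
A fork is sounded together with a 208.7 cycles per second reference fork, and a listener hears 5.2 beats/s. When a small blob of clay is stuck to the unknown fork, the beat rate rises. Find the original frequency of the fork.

|f − 208.7| = 5.2, so the fork was at either 203.5 Hz or 213.9 Hz.
Adding mass to a fork lowers its frequency; the adjustment lowers the fork's frequency.
The beat rate rose, so the adjustment moved the fork further from 208.7 Hz — it was already below the reference.

203.5 Hz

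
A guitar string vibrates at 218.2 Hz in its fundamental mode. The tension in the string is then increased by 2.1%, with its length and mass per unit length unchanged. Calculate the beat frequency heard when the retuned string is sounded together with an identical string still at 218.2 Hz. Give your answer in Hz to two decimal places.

For a string, f ∝ √T, so the new frequency is 218.2·√1.021 = 220.4792 Hz.
f_beat = |220.4792 − 218.2| = 2.28 Hz.

2.28 Hz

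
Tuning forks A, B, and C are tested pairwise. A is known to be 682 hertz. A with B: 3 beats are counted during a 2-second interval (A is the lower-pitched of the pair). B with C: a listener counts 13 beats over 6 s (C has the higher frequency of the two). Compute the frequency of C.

685.6667 Hz

A–B: Beat frequency = 3/2 = 1.5 Hz.
B is above A, so f_B = 682 + 1.5 = 683.5 Hz.
B–C: Beat frequency = 13/6 = 2.1667 Hz.
C is above B, so f_C = 683.5 + 2.1667 = 685.6667 Hz.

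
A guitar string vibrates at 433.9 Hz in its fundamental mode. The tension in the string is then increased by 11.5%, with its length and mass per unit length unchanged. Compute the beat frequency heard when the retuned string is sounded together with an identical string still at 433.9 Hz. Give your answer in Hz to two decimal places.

24.27 Hz

For a string, f ∝ √T, so the new frequency is 433.9·√1.115 = 458.1705 Hz.
f_beat = |458.1705 − 433.9| = 24.27 Hz.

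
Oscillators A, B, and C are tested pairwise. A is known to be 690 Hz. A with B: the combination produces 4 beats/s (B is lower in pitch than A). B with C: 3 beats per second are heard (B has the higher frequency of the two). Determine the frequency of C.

B is below A, so f_B = 690 − 4 = 686 Hz.
C is below B, so f_C = 686 − 3 = 683 Hz.

683 Hz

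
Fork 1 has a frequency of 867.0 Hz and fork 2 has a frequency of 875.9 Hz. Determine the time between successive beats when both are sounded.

f_beat = |867.0 − 875.9| = 8.9 Hz.
Beat period T = 1 / f_beat = 1 / 8.9 s.

0.112 s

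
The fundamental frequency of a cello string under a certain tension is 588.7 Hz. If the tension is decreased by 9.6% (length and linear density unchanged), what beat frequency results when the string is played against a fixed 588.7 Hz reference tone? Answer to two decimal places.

For a string, f ∝ √T, so the new frequency is 588.7·√0.904 = 559.7296 Hz.
f_beat = |559.7296 − 588.7| = 28.97 Hz.

28.97 Hz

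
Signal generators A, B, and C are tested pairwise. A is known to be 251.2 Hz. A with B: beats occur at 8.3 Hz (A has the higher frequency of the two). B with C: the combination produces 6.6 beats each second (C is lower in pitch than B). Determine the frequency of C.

236.3 Hz

B is below A, so f_B = 251.2 − 8.3 = 242.9 Hz.
C is below B, so f_C = 242.9 − 6.6 = 236.3 Hz.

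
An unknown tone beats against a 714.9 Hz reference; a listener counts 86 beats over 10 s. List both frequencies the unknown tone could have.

706.3 Hz or 723.5 Hz

Beat frequency = 86/10 = 8.6 Hz.
|f − 714.9| = 8.6, so f = 714.9 ± 8.6.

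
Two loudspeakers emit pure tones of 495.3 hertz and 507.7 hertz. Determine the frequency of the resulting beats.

12.4 Hz

f_beat = |f₁ − f₂|.
|495.3 − 507.7| = 12.4 Hz.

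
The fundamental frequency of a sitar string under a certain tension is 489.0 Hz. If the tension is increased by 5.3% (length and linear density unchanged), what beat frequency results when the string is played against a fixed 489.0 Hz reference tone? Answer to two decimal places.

For a string, f ∝ √T, so the new frequency is 489.0·√1.053 = 501.7912 Hz.
f_beat = |501.7912 − 489.0| = 12.79 Hz.

12.79 Hz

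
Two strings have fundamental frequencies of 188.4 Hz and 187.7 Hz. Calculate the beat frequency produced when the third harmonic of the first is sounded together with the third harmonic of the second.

Third harmonic of the first: 3·188.4 = 565.2 Hz.
Third harmonic of the second: 3·187.7 = 563.1 Hz.
f_beat = |565.2 − 563.1| = 2.1 Hz.

2.1 Hz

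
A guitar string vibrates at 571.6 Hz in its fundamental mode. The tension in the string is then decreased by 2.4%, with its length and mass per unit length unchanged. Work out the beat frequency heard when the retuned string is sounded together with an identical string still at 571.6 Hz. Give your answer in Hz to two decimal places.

For a string, f ∝ √T, so the new frequency is 571.6·√0.976 = 564.6991 Hz.
f_beat = |564.6991 − 571.6| = 6.90 Hz.

6.90 Hz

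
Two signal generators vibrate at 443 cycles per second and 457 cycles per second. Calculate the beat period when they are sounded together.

f_beat = |443 − 457| = 14 Hz.
Beat period T = 1 / f_beat = 1 / 14 s.

0.071 s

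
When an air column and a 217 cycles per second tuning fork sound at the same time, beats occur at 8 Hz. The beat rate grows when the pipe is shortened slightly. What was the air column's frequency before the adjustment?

225 Hz

|f − 217| = 8, so the air column was at either 209 Hz or 225 Hz.
A shorter pipe has a higher fundamental; the adjustment raises the air column's frequency.
The beat rate rose, so the adjustment moved the air column further from 217 Hz — it was already above the reference.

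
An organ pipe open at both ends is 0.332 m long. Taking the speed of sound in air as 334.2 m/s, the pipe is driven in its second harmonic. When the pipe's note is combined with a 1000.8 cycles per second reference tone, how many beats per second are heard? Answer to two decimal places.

5.83 Hz

Open pipe: f_n = n·v/(2L) = 2·334.2/(2·0.332) = 1006.6265 Hz.
f_beat = |1006.6265 − 1000.8| = 5.83 Hz.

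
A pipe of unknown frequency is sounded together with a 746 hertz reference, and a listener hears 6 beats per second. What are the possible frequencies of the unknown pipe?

740 Hz or 752 Hz

|f − 746| = 6, so f = 746 ± 6.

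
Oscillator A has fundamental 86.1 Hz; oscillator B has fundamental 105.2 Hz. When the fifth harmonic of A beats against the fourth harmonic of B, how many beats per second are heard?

Fifth harmonic of the first: 5·86.1 = 430.5 Hz.
Fourth harmonic of the second: 4·105.2 = 420.8 Hz.
f_beat = |430.5 − 420.8| = 9.7 Hz.

9.7 Hz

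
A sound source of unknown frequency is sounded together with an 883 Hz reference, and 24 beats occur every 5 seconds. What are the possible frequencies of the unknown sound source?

Beat frequency = 24/5 = 4.8 Hz.
|f − 883| = 4.8, so f = 883 ± 4.8.

878.2 Hz or 887.8 Hz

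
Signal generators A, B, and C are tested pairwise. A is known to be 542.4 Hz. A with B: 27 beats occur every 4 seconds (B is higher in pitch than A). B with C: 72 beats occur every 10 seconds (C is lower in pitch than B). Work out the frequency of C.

A–B: Beat frequency = 27/4 = 6.75 Hz.
B is above A, so f_B = 542.4 + 6.75 = 549.15 Hz.
B–C: Beat frequency = 72/10 = 7.2 Hz.
C is below B, so f_C = 549.15 − 7.2 = 541.95 Hz.

541.95 Hz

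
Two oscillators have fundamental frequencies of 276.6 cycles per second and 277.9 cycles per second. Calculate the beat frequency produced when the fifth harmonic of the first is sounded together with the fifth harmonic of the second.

Fifth harmonic of the first: 5·276.6 = 1383.0 Hz.
Fifth harmonic of the second: 5·277.9 = 1389.5 Hz.
f_beat = |1383.0 − 1389.5| = 6.5 Hz.

6.5 Hz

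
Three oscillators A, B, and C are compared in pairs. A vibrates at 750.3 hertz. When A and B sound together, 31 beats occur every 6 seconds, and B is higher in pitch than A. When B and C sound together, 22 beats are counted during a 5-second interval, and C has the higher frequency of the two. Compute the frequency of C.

A–B: Beat frequency = 31/6 = 5.1667 Hz.
B is above A, so f_B = 750.3 + 5.1667 = 755.4667 Hz.
B–C: Beat frequency = 22/5 = 4.4 Hz.
C is above B, so f_C = 755.4667 + 4.4 = 759.8667 Hz.

759.8667 Hz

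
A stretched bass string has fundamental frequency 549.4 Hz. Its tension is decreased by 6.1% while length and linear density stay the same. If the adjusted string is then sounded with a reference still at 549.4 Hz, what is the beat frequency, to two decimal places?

For a string, f ∝ √T, so the new frequency is 549.4·√0.939 = 532.3797 Hz.
f_beat = |532.3797 − 549.4| = 17.02 Hz.

17.02 Hz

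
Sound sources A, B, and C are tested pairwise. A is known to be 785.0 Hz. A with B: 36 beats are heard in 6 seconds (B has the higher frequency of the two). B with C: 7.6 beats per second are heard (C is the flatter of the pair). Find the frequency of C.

783.4 Hz

A–B: Beat frequency = 36/6 = 6 Hz.
B is above A, so f_B = 785.0 + 6 = 791 Hz.
C is below B, so f_C = 791 − 7.6 = 783.4 Hz.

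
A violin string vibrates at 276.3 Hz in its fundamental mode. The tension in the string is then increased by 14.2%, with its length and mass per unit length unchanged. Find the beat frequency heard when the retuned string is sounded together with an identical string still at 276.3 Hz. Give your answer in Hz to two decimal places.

18.97 Hz

For a string, f ∝ √T, so the new frequency is 276.3·√1.142 = 295.2663 Hz.
f_beat = |295.2663 − 276.3| = 18.97 Hz.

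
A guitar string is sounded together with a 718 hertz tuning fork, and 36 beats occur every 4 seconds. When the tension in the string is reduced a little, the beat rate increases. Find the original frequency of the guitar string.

Beat frequency = 36/4 = 9 Hz.
|f − 718| = 9, so the guitar string was at either 709 Hz or 727 Hz.
Lower tension means lower frequency; the adjustment lowers the guitar string's frequency.
The beat rate rose, so the adjustment moved the guitar string further from 718 Hz — it was already below the reference.

709 Hz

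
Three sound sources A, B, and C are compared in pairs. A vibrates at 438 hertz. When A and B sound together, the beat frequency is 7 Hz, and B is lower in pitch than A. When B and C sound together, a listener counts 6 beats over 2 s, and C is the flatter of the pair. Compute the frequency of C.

B is below A, so f_B = 438 − 7 = 431 Hz.
B–C: Beat frequency = 6/2 = 3 Hz.
C is below B, so f_C = 431 − 3 = 428 Hz.

428 Hz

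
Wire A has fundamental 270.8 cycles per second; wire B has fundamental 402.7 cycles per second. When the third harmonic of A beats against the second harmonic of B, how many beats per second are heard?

Third harmonic of the first: 3·270.8 = 812.4 Hz.
Second harmonic of the second: 2·402.7 = 805.4 Hz.
f_beat = |812.4 − 805.4| = 7.0 Hz.

7.0 Hz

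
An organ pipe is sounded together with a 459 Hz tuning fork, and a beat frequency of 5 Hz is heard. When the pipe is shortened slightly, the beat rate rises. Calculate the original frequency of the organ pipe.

|f − 459| = 5, so the organ pipe was at either 454 Hz or 464 Hz.
A shorter pipe has a higher fundamental; the adjustment raises the organ pipe's frequency.
The beat rate rose, so the adjustment moved the organ pipe further from 459 Hz — it was already above the reference.

464 Hz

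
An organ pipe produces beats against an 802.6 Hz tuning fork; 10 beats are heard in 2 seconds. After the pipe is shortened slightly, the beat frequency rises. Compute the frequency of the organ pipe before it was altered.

Beat frequency = 10/2 = 5 Hz.
|f − 802.6| = 5, so the organ pipe was at either 797.6 Hz or 807.6 Hz.
A shorter pipe has a higher fundamental; the adjustment raises the organ pipe's frequency.
The beat rate rose, so the adjustment moved the organ pipe further from 802.6 Hz — it was already above the reference.

807.6 Hz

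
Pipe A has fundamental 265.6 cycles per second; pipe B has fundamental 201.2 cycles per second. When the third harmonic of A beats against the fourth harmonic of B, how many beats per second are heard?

8.0 Hz

Third harmonic of the first: 3·265.6 = 796.8 Hz.
Fourth harmonic of the second: 4·201.2 = 804.8 Hz.
f_beat = |796.8 − 804.8| = 8.0 Hz.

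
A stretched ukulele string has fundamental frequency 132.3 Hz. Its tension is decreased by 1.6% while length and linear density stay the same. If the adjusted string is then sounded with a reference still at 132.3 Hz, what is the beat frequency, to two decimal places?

For a string, f ∝ √T, so the new frequency is 132.3·√0.984 = 131.2373 Hz.
f_beat = |131.2373 − 132.3| = 1.06 Hz.

1.06 Hz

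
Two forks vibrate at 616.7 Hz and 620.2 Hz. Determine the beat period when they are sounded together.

0.286 s

f_beat = |616.7 − 620.2| = 3.5 Hz.
Beat period T = 1 / f_beat = 1 / 3.5 s.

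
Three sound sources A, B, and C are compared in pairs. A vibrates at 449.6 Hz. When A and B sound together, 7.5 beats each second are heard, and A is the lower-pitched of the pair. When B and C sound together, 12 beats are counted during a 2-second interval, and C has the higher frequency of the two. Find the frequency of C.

B is above A, so f_B = 449.6 + 7.5 = 457.1 Hz.
B–C: Beat frequency = 12/2 = 6 Hz.
C is above B, so f_C = 457.1 + 6 = 463.1 Hz.

463.1 Hz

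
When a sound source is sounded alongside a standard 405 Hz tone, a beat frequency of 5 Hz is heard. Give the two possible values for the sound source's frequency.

400 Hz or 410 Hz

|f − 405| = 5, so f = 405 ± 5.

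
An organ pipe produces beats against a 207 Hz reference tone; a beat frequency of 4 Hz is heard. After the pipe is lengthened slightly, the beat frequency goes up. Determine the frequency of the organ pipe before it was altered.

|f − 207| = 4, so the organ pipe was at either 203 Hz or 211 Hz.
A longer pipe has a lower fundamental; the adjustment lowers the organ pipe's frequency.
The beat rate rose, so the adjustment moved the organ pipe further from 207 Hz — it was already below the reference.

203 Hz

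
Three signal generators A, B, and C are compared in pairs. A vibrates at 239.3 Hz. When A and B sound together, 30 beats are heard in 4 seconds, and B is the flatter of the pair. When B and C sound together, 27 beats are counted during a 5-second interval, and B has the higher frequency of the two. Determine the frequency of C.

226.4 Hz

A–B: Beat frequency = 30/4 = 7.5 Hz.
B is below A, so f_B = 239.3 − 7.5 = 231.8 Hz.
B–C: Beat frequency = 27/5 = 5.4 Hz.
C is below B, so f_C = 231.8 − 5.4 = 226.4 Hz.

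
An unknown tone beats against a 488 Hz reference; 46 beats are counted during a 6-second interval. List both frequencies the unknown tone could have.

480.3333 Hz or 495.6667 Hz

Beat frequency = 46/6 = 7.6667 Hz.
|f − 488| = 7.6667, so f = 488 ± 7.6667.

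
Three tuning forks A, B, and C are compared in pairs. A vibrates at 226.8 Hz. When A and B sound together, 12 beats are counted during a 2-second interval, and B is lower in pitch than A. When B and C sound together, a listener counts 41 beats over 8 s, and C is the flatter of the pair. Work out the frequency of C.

215.675 Hz

A–B: Beat frequency = 12/2 = 6 Hz.
B is below A, so f_B = 226.8 − 6 = 220.8 Hz.
B–C: Beat frequency = 41/8 = 5.125 Hz.
C is below B, so f_C = 220.8 − 5.125 = 215.675 Hz.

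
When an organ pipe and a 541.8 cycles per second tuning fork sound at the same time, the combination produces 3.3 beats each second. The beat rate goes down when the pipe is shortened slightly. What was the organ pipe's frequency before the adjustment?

538.5 Hz

|f − 541.8| = 3.3, so the organ pipe was at either 538.5 Hz or 545.1 Hz.
A shorter pipe has a higher fundamental; the adjustment raises the organ pipe's frequency.
The beat rate fell, so the adjustment moved the organ pipe toward 541.8 Hz — it must have started below the reference.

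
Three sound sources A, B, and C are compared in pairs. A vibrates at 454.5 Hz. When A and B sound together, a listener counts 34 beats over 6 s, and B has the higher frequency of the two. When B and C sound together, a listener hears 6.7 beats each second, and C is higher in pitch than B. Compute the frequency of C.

A–B: Beat frequency = 34/6 = 5.6667 Hz.
B is above A, so f_B = 454.5 + 5.6667 = 460.1667 Hz.
C is above B, so f_C = 460.1667 + 6.7 = 466.8667 Hz.

466.8667 Hz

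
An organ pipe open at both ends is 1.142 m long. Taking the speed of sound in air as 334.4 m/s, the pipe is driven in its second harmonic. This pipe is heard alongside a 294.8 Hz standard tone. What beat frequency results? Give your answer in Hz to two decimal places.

Open pipe: f_n = n·v/(2L) = 2·334.4/(2·1.142) = 292.8196 Hz.
f_beat = |292.8196 − 294.8| = 1.98 Hz.

1.98 Hz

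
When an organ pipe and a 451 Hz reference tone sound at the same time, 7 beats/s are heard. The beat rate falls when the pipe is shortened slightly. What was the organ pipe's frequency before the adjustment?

|f − 451| = 7, so the organ pipe was at either 444 Hz or 458 Hz.
A shorter pipe has a higher fundamental; the adjustment raises the organ pipe's frequency.
The beat rate fell, so the adjustment moved the organ pipe toward 451 Hz — it must have started below the reference.

444 Hz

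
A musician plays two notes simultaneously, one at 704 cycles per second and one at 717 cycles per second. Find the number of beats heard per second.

f_beat = |f₁ − f₂|.
|704 − 717| = 13 Hz.

13 Hz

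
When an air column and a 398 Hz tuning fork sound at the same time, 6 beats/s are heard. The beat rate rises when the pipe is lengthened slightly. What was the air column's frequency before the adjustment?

|f − 398| = 6, so the air column was at either 392 Hz or 404 Hz.
A longer pipe has a lower fundamental; the adjustment lowers the air column's frequency.
The beat rate rose, so the adjustment moved the air column further from 398 Hz — it was already below the reference.

392 Hz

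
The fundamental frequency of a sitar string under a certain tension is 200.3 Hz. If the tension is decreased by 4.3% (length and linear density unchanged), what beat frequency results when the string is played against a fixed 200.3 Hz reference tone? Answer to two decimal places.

For a string, f ∝ √T, so the new frequency is 200.3·√0.957 = 195.9462 Hz.
f_beat = |195.9462 − 200.3| = 4.35 Hz.

4.35 Hz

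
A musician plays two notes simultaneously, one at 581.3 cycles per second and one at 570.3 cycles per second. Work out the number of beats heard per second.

11 Hz

Beats arise from superposition of two nearby frequencies; the beat rate is |f₁ − f₂|.
|581.3 − 570.3| = 11 Hz.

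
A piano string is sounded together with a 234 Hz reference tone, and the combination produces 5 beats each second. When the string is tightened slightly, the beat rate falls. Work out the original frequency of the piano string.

229 Hz

|f − 234| = 5, so the piano string was at either 229 Hz or 239 Hz.
Increasing tension raises a string's frequency; the adjustment raises the piano string's frequency.
The beat rate fell, so the adjustment moved the piano string toward 234 Hz — it must have started below the reference.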